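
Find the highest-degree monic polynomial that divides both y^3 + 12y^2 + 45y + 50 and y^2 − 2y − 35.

y + 5

By polynomial division,
  y^3 + 12y^2 + 45y + 50 = (y + 14)(y^2 − 2y − 35) + (108y + 540)
  y^2 − 2y − 35 = ((1/108)y − 7/108)(108y + 540) + (0)
Last nonzero remainder: 108y + 540. Dividing through by 108 gives the monic gcd y + 5.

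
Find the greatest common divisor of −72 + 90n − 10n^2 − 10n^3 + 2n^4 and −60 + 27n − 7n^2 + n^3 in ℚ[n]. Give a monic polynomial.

−4 + n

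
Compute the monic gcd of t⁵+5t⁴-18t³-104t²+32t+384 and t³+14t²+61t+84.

Apply the Euclidean algorithm:
  t⁵+5t⁴-18t³-104t²+32t+384 = (t²-9t+47)(t³+14t²+61t+84) + (-297t²-2079t-3564)
  t³+14t²+61t+84 = (-(1/297)t-7/297)(-297t²-2079t-3564) + (0)
Last nonzero remainder: -297t²-2079t-3564. Dividing through by -297 gives the monic gcd t²+7t+12.

t²+7t+12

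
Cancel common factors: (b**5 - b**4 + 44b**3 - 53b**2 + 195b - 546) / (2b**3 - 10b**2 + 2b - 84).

(b**3 - 2b**2 + 39b - 78)/(2b - 12)

Apply the Euclidean algorithm:
  b**5 - b**4 + 44b**3 - 53b**2 + 195b - 546 = ((1/2)b**2 + 2b + 63/2)(2b**3 - 10b**2 + 2b - 84) + (300b**2 + 300b + 2100)
  2b**3 - 10b**2 + 2b - 84 = ((1/150)b - 1/25)(300b**2 + 300b + 2100) + (0)
Last nonzero remainder: 300b**2 + 300b + 2100. Dividing through by 300 gives the monic gcd b**2 + b + 7.
Cancel b**2 + b + 7 from numerator and denominator to get the reduced form.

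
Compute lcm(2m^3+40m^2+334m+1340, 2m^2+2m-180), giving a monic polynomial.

Euclidean algorithm in ℚ[m]:
  2m^3+40m^2+334m+1340 = (m+19)(2m^2+2m-180) + (476m+4760)
  2m^2+2m-180 = ((1/238)m-9/238)(476m+4760) + (0)
Last nonzero remainder: 476m+4760. Dividing through by 476 gives the monic gcd m+10.
Then lcm(f, g) = f·g / gcd(f, g); expanding and making the result monic gives the answer.

m^4+11m^3-13m^2-833m-6030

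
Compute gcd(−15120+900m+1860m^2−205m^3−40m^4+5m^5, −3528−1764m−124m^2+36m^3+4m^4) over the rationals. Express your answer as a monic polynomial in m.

By polynomial division,
  5m^5−40m^4−205m^3+1860m^2+900m−15120 = ((5/4)m−85/4)(4m^4+36m^3−124m^2−1764m−3528) + (715m^3+1430m^2−32175m−90090)
  4m^4+36m^3−124m^2−1764m−3528 = ((4/715)m+28/715)(715m^3+1430m^2−32175m−90090) + (0)
Last nonzero remainder: 715m^3+1430m^2−32175m−90090. Dividing through by 715 gives the monic gcd m^3+2m^2−45m−126.

−126−45m+2m^2+m^3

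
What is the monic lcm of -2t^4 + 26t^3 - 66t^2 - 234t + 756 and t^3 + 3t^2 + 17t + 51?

By polynomial division,
  -2t^4 + 26t^3 - 66t^2 - 234t + 756 = (-2t + 32)(t^3 + 3t^2 + 17t + 51) + (-128t^2 - 676t - 876)
  t^3 + 3t^2 + 17t + 51 = (-(1/128)t + 73/4096)(-128t^2 - 676t - 876) + ((22737/1024)t + 68211/1024)
  -128t^2 - 676t - 876 = (-(131072/22737)t - 299008/22737)((22737/1024)t + 68211/1024) + (0)
Last nonzero remainder: (22737/1024)t + 68211/1024. Dividing through by 22737/1024 gives the monic gcd t + 3.
Then lcm(f, g) = f·g / gcd(f, g); expanding and making the result monic gives the answer.

t^6 - 13t^5 + 50t^4 - 104t^3 + 183t^2 + 1989t - 6426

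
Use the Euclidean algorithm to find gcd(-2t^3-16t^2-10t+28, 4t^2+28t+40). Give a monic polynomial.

Euclidean algorithm in ℚ[t]:
  -2t^3-16t^2-10t+28 = (-(1/2)t-1/2)(4t^2+28t+40) + (24t+48)
  4t^2+28t+40 = ((1/6)t+5/6)(24t+48) + (0)
Last nonzero remainder: 24t+48. Dividing through by 24 gives the monic gcd t+2.

t+2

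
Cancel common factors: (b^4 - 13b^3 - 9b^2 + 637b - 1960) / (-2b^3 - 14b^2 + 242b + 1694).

(-b^3 + 20b^2 - 131b + 280)/(2b^2 - 242)

Euclidean algorithm in ℚ[b]:
  b^4 - 13b^3 - 9b^2 + 637b - 1960 = (-(1/2)b + 10)(-2b^3 - 14b^2 + 242b + 1694) + (252b^2 - 936b - 18900)
  -2b^3 - 14b^2 + 242b + 1694 = (-(1/126)b - 25/294)(252b^2 - 936b - 18900) + ((608/49)b + 608/7)
  252b^2 - 936b - 18900 = ((3087/152)b - 33075/152)((608/49)b + 608/7) + (0)
Last nonzero remainder: (608/49)b + 608/7. Dividing through by 608/49 gives the monic gcd b + 7.
Cancel b + 7 from numerator and denominator to get the reduced form.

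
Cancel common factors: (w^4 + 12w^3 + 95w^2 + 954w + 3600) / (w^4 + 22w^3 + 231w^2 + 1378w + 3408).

(w^2 - 2w + 75)/(w^2 + 8w + 71)

Apply the Euclidean algorithm:
  w^4 + 12w^3 + 95w^2 + 954w + 3600 = (w^4 + 22w^3 + 231w^2 + 1378w + 3408) + (-10w^3 - 136w^2 - 424w + 192)
  w^4 + 22w^3 + 231w^2 + 1378w + 3408 = (-(1/10)w - 21/25)(-10w^3 - 136w^2 - 424w + 192) + ((1859/25)w^2 + (26026/25)w + 89232/25)
  -10w^3 - 136w^2 - 424w + 192 = (-(250/1859)w + 100/1859)((1859/25)w^2 + (26026/25)w + 89232/25) + (0)
Last nonzero remainder: (1859/25)w^2 + (26026/25)w + 89232/25. Dividing through by 1859/25 gives the monic gcd w^2 + 14w + 48.
Cancel w^2 + 14w + 48 from numerator and denominator to get the reduced form.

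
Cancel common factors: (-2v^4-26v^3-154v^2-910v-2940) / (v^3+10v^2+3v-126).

(-2v^2-70)/(v-3)

Repeated division with remainder:
  -2v^4-26v^3-154v^2-910v-2940 = (-2v-6)(v^3+10v^2+3v-126) + (-88v^2-1144v-3696)
  v^3+10v^2+3v-126 = (-(1/88)v+3/88)(-88v^2-1144v-3696) + (0)
Last nonzero remainder: -88v^2-1144v-3696. Dividing through by -88 gives the monic gcd v^2+13v+42.
Cancel v^2+13v+42 from numerator and denominator to get the reduced form.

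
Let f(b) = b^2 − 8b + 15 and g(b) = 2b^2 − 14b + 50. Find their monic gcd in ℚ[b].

1

Apply the Euclidean algorithm:
  b^2 − 8b + 15 = (1/2)(2b^2 − 14b + 50) + (−b − 10)
  2b^2 − 14b + 50 = (−2b + 34)(−b − 10) + (390)
  −b − 10 = (−(1/390)b − 1/39)(390) + (0)
The last nonzero remainder is the constant 390, so the polynomials are coprime and gcd = 1.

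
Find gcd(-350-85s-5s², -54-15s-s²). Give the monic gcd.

1

Apply the Euclidean algorithm:
  -5s²-85s-350 = (5)(-s²-15s-54) + (-10s-80)
  -s²-15s-54 = ((1/10)s+7/10)(-10s-80) + (2)
  -10s-80 = (-5s-40)(2) + (0)
The last nonzero remainder is the constant 2, so the polynomials are coprime and gcd = 1.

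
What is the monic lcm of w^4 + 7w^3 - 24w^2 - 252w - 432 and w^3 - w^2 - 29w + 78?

w^6 - 60w^4 + 7w^3 + 1020w^2 - 252w - 5616

By polynomial division,
  w^4 + 7w^3 - 24w^2 - 252w - 432 = (w + 8)(w^3 - w^2 - 29w + 78) + (13w^2 - 98w - 1056)
  w^3 - w^2 - 29w + 78 = ((1/13)w + 85/169)(13w^2 - 98w - 1056) + ((17157/169)w + 102942/169)
  13w^2 - 98w - 1056 = ((2197/17157)w - 29744/17157)((17157/169)w + 102942/169) + (0)
Last nonzero remainder: (17157/169)w + 102942/169. Dividing through by 17157/169 gives the monic gcd w + 6.
Then lcm(f, g) = f·g / gcd(f, g); expanding and making the result monic gives the answer.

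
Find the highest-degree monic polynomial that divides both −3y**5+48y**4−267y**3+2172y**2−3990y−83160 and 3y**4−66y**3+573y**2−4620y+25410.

y**3−11y**2+70y−770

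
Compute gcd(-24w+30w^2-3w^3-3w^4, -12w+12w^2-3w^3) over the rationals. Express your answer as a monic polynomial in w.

-2w+w^2

Euclidean algorithm in ℚ[w]:
  -3w^4-3w^3+30w^2-24w = (w+5)(-3w^3+12w^2-12w) + (-18w^2+36w)
  -3w^3+12w^2-12w = ((1/6)w-1/3)(-18w^2+36w) + (0)
Last nonzero remainder: -18w^2+36w. Dividing through by -18 gives the monic gcd w^2-2w.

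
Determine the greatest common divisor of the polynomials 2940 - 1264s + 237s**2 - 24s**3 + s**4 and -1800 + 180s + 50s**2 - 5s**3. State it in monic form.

60 - 16s + s**2

By polynomial division,
  s**4 - 24s**3 + 237s**2 - 1264s + 2940 = (-(1/5)s + 14/5)(-5s**3 + 50s**2 + 180s - 1800) + (133s**2 - 2128s + 7980)
  -5s**3 + 50s**2 + 180s - 1800 = (-(5/133)s - 30/133)(133s**2 - 2128s + 7980) + (0)
Last nonzero remainder: 133s**2 - 2128s + 7980. Dividing through by 133 gives the monic gcd s**2 - 16s + 60.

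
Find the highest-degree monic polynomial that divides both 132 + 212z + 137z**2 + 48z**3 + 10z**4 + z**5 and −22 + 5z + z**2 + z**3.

Apply the Euclidean algorithm:
  z**5 + 10z**4 + 48z**3 + 137z**2 + 212z + 132 = (z**2 + 9z + 34)(z**3 + z**2 + 5z − 22) + (80z**2 + 240z + 880)
  z**3 + z**2 + 5z − 22 = ((1/80)z − 1/40)(80z**2 + 240z + 880) + (0)
Last nonzero remainder: 80z**2 + 240z + 880. Dividing through by 80 gives the monic gcd z**2 + 3z + 11.

11 + 3z + z**2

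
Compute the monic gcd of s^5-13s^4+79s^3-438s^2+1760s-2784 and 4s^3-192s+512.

s^2-8s+16

Euclidean algorithm in ℚ[s]:
  s^5-13s^4+79s^3-438s^2+1760s-2784 = ((1/4)s^2-(13/4)s+127/4)(4s^3-192s+512) + (-1190s^2+9520s-19040)
  4s^3-192s+512 = (-(2/595)s-16/595)(-1190s^2+9520s-19040) + (0)
Last nonzero remainder: -1190s^2+9520s-19040. Dividing through by -1190 gives the monic gcd s^2-8s+16.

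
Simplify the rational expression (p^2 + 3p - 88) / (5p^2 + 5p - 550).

(p - 8)/(5p - 50)

Repeated division with remainder:
  p^2 + 3p - 88 = (1/5)(5p^2 + 5p - 550) + (2p + 22)
  5p^2 + 5p - 550 = ((5/2)p - 25)(2p + 22) + (0)
Last nonzero remainder: 2p + 22. Dividing through by 2 gives the monic gcd p + 11.
Cancel p + 11 from numerator and denominator to get the reduced form.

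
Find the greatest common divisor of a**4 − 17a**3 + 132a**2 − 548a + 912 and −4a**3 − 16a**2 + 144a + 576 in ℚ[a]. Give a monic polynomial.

a − 6

By polynomial division,
  a**4 − 17a**3 + 132a**2 − 548a + 912 = (−(1/4)a + 21/4)(−4a**3 − 16a**2 + 144a + 576) + (252a**2 − 1160a − 2112)
  −4a**3 − 16a**2 + 144a + 576 = (−(1/63)a − 542/3969)(252a**2 − 1160a − 2112) + (−(190240/3969)a + 380480/1323)
  252a**2 − 1160a − 2112 = (−(250047/47560)a − 43659/5945)(−(190240/3969)a + 380480/1323) + (0)
Last nonzero remainder: −(190240/3969)a + 380480/1323. Dividing through by −190240/3969 gives the monic gcd a − 6.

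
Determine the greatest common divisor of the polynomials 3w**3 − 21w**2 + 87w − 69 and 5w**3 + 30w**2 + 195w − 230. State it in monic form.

Repeated division with remainder:
  3w**3 − 21w**2 + 87w − 69 = (3/5)(5w**3 + 30w**2 + 195w − 230) + (−39w**2 − 30w + 69)
  5w**3 + 30w**2 + 195w − 230 = (−(5/39)w − 340/507)(−39w**2 − 30w + 69) + ((31050/169)w − 31050/169)
  −39w**2 − 30w + 69 = (−(2197/10350)w − 169/450)((31050/169)w − 31050/169) + (0)
Last nonzero remainder: (31050/169)w − 31050/169. Dividing through by 31050/169 gives the monic gcd w − 1.

w − 1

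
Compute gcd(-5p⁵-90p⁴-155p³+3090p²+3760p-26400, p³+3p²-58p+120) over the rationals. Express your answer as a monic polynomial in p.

p³+3p²-58p+120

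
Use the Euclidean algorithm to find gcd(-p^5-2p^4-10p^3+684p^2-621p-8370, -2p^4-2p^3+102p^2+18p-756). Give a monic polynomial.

p^2-3p-18

Apply the Euclidean algorithm:
  -p^5-2p^4-10p^3+684p^2-621p-8370 = ((1/2)p+1/2)(-2p^4-2p^3+102p^2+18p-756) + (-60p^3+624p^2-252p-7992)
  -2p^4-2p^3+102p^2+18p-756 = ((1/30)p+19/50)(-60p^3+624p^2-252p-7992) + (-(3168/25)p^2+(9504/25)p+57024/25)
  -60p^3+624p^2-252p-7992 = ((125/264)p-925/264)(-(3168/25)p^2+(9504/25)p+57024/25) + (0)
Last nonzero remainder: -(3168/25)p^2+(9504/25)p+57024/25. Dividing through by -3168/25 gives the monic gcd p^2-3p-18.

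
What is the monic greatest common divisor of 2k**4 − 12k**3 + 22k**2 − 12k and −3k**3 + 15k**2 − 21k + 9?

k**2 − 4k + 3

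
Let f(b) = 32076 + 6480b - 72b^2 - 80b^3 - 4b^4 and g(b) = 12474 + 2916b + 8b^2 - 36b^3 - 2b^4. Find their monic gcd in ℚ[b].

By polynomial division,
  -4b^4 - 80b^3 - 72b^2 + 6480b + 32076 = (2)(-2b^4 - 36b^3 + 8b^2 + 2916b + 12474) + (-8b^3 - 88b^2 + 648b + 7128)
  -2b^4 - 36b^3 + 8b^2 + 2916b + 12474 = ((1/4)b + 7/4)(-8b^3 - 88b^2 + 648b + 7128) + (0)
Last nonzero remainder: -8b^3 - 88b^2 + 648b + 7128. Dividing through by -8 gives the monic gcd b^3 + 11b^2 - 81b - 891.

-891 - 81b + 11b^2 + b^3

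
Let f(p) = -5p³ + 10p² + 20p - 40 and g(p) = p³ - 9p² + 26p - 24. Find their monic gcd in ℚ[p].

Euclidean algorithm in ℚ[p]:
  -5p³ + 10p² + 20p - 40 = (-5)(p³ - 9p² + 26p - 24) + (-35p² + 150p - 160)
  p³ - 9p² + 26p - 24 = (-(1/35)p + 33/245)(-35p² + 150p - 160) + ((60/49)p - 120/49)
  -35p² + 150p - 160 = (-(343/12)p + 196/3)((60/49)p - 120/49) + (0)
Last nonzero remainder: (60/49)p - 120/49. Dividing through by 60/49 gives the monic gcd p - 2.

p - 2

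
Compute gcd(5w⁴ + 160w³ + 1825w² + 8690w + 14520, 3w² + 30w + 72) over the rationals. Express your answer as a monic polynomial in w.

w² + 10w + 24

Apply the Euclidean algorithm:
  5w⁴ + 160w³ + 1825w² + 8690w + 14520 = ((5/3)w² + (110/3)w + 605/3)(3w² + 30w + 72) + (0)
Last nonzero remainder: 3w² + 30w + 72. Dividing through by 3 gives the monic gcd w² + 10w + 24.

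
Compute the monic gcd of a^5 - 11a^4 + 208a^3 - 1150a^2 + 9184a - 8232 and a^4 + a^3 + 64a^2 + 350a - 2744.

a^2 - 2a + 98

By polynomial division,
  a^5 - 11a^4 + 208a^3 - 1150a^2 + 9184a - 8232 = (a - 12)(a^4 + a^3 + 64a^2 + 350a - 2744) + (156a^3 - 732a^2 + 16128a - 41160)
  a^4 + a^3 + 64a^2 + 350a - 2744 = ((1/156)a + 37/1014)(156a^3 - 732a^2 + 16128a - 41160) + (-(2142/169)a^2 + (4284/169)a - 209916/169)
  156a^3 - 732a^2 + 16128a - 41160 = (-(4394/357)a + 1690/51)(-(2142/169)a^2 + (4284/169)a - 209916/169) + (0)
Last nonzero remainder: -(2142/169)a^2 + (4284/169)a - 209916/169. Dividing through by -2142/169 gives the monic gcd a^2 - 2a + 98.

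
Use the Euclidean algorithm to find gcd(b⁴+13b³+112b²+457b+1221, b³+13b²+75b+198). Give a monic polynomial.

Repeated division with remainder:
  b⁴+13b³+112b²+457b+1221 = (b)(b³+13b²+75b+198) + (37b²+259b+1221)
  b³+13b²+75b+198 = ((1/37)b+6/37)(37b²+259b+1221) + (0)
Last nonzero remainder: 37b²+259b+1221. Dividing through by 37 gives the monic gcd b²+7b+33.

b²+7b+33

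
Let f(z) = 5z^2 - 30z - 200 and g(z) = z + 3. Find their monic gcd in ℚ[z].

By polynomial division,
  5z^2 - 30z - 200 = (5z - 45)(z + 3) + (-65)
  z + 3 = (-(1/65)z - 3/65)(-65) + (0)
The last nonzero remainder is the constant -65, so the polynomials are coprime and gcd = 1.

1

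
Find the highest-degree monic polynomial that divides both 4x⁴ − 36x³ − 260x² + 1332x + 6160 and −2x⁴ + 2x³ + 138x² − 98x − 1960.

By polynomial division,
  4x⁴ − 36x³ − 260x² + 1332x + 6160 = (−2)(−2x⁴ + 2x³ + 138x² − 98x − 1960) + (−32x³ + 16x² + 1136x + 2240)
  −2x⁴ + 2x³ + 138x² − 98x − 1960 = ((1/16)x − 1/32)(−32x³ + 16x² + 1136x + 2240) + ((135/2)x² − (405/2)x − 1890)
  −32x³ + 16x² + 1136x + 2240 = (−(64/135)x − 32/27)((135/2)x² − (405/2)x − 1890) + (0)
Last nonzero remainder: (135/2)x² − (405/2)x − 1890. Dividing through by 135/2 gives the monic gcd x² − 3x − 28.

x² − 3x − 28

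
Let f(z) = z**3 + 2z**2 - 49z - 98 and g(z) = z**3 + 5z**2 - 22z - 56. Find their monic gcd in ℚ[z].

z**2 + 9z + 14

Euclidean algorithm in ℚ[z]:
  z**3 + 2z**2 - 49z - 98 = (z**3 + 5z**2 - 22z - 56) + (-3z**2 - 27z - 42)
  z**3 + 5z**2 - 22z - 56 = (-(1/3)z + 4/3)(-3z**2 - 27z - 42) + (0)
Last nonzero remainder: -3z**2 - 27z - 42. Dividing through by -3 gives the monic gcd z**2 + 9z + 14.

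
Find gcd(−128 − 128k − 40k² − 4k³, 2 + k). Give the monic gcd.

By polynomial division,
  −4k³ − 40k² − 128k − 128 = (−4k² − 32k − 64)(k + 2) + (0)
The last nonzero remainder k + 2 is already monic.

2 + k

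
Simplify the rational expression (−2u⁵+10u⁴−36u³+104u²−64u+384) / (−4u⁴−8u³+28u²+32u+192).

(u³−6u²+20u−48)/(2u²+2u−24)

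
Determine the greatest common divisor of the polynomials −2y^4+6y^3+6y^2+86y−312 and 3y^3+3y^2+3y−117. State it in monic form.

y^3+y^2+y−39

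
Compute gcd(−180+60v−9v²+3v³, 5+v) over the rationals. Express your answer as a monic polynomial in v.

Euclidean algorithm in ℚ[v]:
  3v³−9v²+60v−180 = (3v²−24v+180)(v+5) + (−1080)
  v+5 = (−(1/1080)v−1/216)(−1080) + (0)
The last nonzero remainder is the constant −1080, so the polynomials are coprime and gcd = 1.

1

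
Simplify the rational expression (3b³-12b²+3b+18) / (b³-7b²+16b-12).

(3b+3)/(b-2)

Apply the Euclidean algorithm:
  3b³-12b²+3b+18 = (3)(b³-7b²+16b-12) + (9b²-45b+54)
  b³-7b²+16b-12 = ((1/9)b-2/9)(9b²-45b+54) + (0)
Last nonzero remainder: 9b²-45b+54. Dividing through by 9 gives the monic gcd b²-5b+6.
Cancel b²-5b+6 from numerator and denominator to get the reduced form.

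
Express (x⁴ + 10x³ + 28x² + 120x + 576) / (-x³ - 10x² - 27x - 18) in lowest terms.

(-x³ - 4x² - 4x - 96)/(x² + 4x + 3)

By polynomial division,
  x⁴ + 10x³ + 28x² + 120x + 576 = (-x)(-x³ - 10x² - 27x - 18) + (x² + 102x + 576)
  -x³ - 10x² - 27x - 18 = (-x + 92)(x² + 102x + 576) + (-8835x - 53010)
  x² + 102x + 576 = (-(1/8835)x - 32/2945)(-8835x - 53010) + (0)
Last nonzero remainder: -8835x - 53010. Dividing through by -8835 gives the monic gcd x + 6.
Cancel x + 6 from numerator and denominator to get the reduced form.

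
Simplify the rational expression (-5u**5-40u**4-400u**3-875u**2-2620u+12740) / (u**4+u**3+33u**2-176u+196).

(-5u**2-25u-130)/(u-2)

Repeated division with remainder:
  -5u**5-40u**4-400u**3-875u**2-2620u+12740 = (-5u-35)(u**4+u**3+33u**2-176u+196) + (-200u**3-600u**2-7800u+19600)
  u**4+u**3+33u**2-176u+196 = (-(1/200)u+1/100)(-200u**3-600u**2-7800u+19600) + (0)
Last nonzero remainder: -200u**3-600u**2-7800u+19600. Dividing through by -200 gives the monic gcd u**3+3u**2+39u-98.
Cancel u**3+3u**2+39u-98 from numerator and denominator to get the reduced form.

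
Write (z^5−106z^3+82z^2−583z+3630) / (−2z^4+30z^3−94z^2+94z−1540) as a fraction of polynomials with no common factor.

Apply the Euclidean algorithm:
  z^5−106z^3+82z^2−583z+3630 = (−(1/2)z−15/2)(−2z^4+30z^3−94z^2+94z−1540) + (72z^3−576z^2−648z−7920)
  −2z^4+30z^3−94z^2+94z−1540 = (−(1/36)z+7/36)(72z^3−576z^2−648z−7920) + (0)
Last nonzero remainder: 72z^3−576z^2−648z−7920. Dividing through by 72 gives the monic gcd z^3−8z^2−9z−110.
Cancel z^3−8z^2−9z−110 from numerator and denominator to get the reduced form.

(−z^2−8z+33)/(2z−14)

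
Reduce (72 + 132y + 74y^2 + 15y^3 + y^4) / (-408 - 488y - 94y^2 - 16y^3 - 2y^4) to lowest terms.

(-12 - 8y - y^2)/(68 + 2y + 2y^2)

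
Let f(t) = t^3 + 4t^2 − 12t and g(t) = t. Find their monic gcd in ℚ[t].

t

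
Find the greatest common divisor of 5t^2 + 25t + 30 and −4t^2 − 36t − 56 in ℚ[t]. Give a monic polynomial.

Apply the Euclidean algorithm:
  5t^2 + 25t + 30 = (−5/4)(−4t^2 − 36t − 56) + (−20t − 40)
  −4t^2 − 36t − 56 = ((1/5)t + 7/5)(−20t − 40) + (0)
Last nonzero remainder: −20t − 40. Dividing through by −20 gives the monic gcd t + 2.

t + 2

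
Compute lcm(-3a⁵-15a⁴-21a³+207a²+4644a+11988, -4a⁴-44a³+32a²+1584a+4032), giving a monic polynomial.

a⁷+16a⁶+90a⁵+148a⁴-2111a³-22956a²-87300a-111888

By polynomial division,
  -3a⁵-15a⁴-21a³+207a²+4644a+11988 = ((3/4)a-9/2)(-4a⁴-44a³+32a²+1584a+4032) + (-243a³-837a²+8748a+30132)
  -4a⁴-44a³+32a²+1584a+4032 = ((4/243)a+272/2187)(-243a³-837a²+8748a+30132) + (-(640/81)a²+2560/9)
  -243a³-837a²+8748a+30132 = ((19683/640)a+67797/640)(-(640/81)a²+2560/9) + (0)
Last nonzero remainder: -(640/81)a²+2560/9. Dividing through by -640/81 gives the monic gcd a²-36.
Then lcm(f, g) = f·g / gcd(f, g); expanding and making the result monic gives the answer.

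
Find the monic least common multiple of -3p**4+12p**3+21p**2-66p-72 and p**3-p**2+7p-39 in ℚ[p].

p**6-2p**5-2p**4-44p**3-23p**2+334p+312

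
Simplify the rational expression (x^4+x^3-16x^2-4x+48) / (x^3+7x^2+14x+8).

(x^2-5x+6)/(x+1)

Apply the Euclidean algorithm:
  x^4+x^3-16x^2-4x+48 = (x-6)(x^3+7x^2+14x+8) + (12x^2+72x+96)
  x^3+7x^2+14x+8 = ((1/12)x+1/12)(12x^2+72x+96) + (0)
Last nonzero remainder: 12x^2+72x+96. Dividing through by 12 gives the monic gcd x^2+6x+8.
Cancel x^2+6x+8 from numerator and denominator to get the reduced form.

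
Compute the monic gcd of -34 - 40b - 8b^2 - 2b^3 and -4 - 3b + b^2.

1 + b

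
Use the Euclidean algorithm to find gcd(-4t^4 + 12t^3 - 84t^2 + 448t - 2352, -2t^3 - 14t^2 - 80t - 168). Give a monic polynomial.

Euclidean algorithm in ℚ[t]:
  -4t^4 + 12t^3 - 84t^2 + 448t - 2352 = (2t - 20)(-2t^3 - 14t^2 - 80t - 168) + (-204t^2 - 816t - 5712)
  -2t^3 - 14t^2 - 80t - 168 = ((1/102)t + 1/34)(-204t^2 - 816t - 5712) + (0)
Last nonzero remainder: -204t^2 - 816t - 5712. Dividing through by -204 gives the monic gcd t^2 + 4t + 28.

t^2 + 4t + 28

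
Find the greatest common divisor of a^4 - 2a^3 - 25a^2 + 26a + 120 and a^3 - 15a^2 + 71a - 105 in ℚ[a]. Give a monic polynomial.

a^2 - 8a + 15

Apply the Euclidean algorithm:
  a^4 - 2a^3 - 25a^2 + 26a + 120 = (a + 13)(a^3 - 15a^2 + 71a - 105) + (99a^2 - 792a + 1485)
  a^3 - 15a^2 + 71a - 105 = ((1/99)a - 7/99)(99a^2 - 792a + 1485) + (0)
Last nonzero remainder: 99a^2 - 792a + 1485. Dividing through by 99 gives the monic gcd a^2 - 8a + 15.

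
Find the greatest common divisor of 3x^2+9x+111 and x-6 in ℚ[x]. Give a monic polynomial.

1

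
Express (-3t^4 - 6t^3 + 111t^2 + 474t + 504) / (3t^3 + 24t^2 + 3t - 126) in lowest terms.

(-t^3 + t^2 + 34t + 56)/(t^2 + 5t - 14)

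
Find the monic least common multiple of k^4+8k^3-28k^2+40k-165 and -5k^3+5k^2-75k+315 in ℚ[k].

k^6+10k^5+9k^4+152k^3-673k^2+510k-3465

Repeated division with remainder:
  k^4+8k^3-28k^2+40k-165 = (-(1/5)k-9/5)(-5k^3+5k^2-75k+315) + (-34k^2-32k+402)
  -5k^3+5k^2-75k+315 = ((5/34)k-165/578)(-34k^2-32k+402) + (-(41400/289)k+124200/289)
  -34k^2-32k+402 = ((4913/20700)k+19363/20700)(-(41400/289)k+124200/289) + (0)
Last nonzero remainder: -(41400/289)k+124200/289. Dividing through by -41400/289 gives the monic gcd k-3.
Then lcm(f, g) = f·g / gcd(f, g); expanding and making the result monic gives the answer.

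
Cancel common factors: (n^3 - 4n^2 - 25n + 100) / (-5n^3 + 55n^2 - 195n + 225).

(-n^2 - n + 20)/(5n^2 - 30n + 45)

Repeated division with remainder:
  n^3 - 4n^2 - 25n + 100 = (-1/5)(-5n^3 + 55n^2 - 195n + 225) + (7n^2 - 64n + 145)
  -5n^3 + 55n^2 - 195n + 225 = (-(5/7)n + 65/49)(7n^2 - 64n + 145) + (-(320/49)n + 1600/49)
  7n^2 - 64n + 145 = (-(343/320)n + 1421/320)(-(320/49)n + 1600/49) + (0)
Last nonzero remainder: -(320/49)n + 1600/49. Dividing through by -320/49 gives the monic gcd n - 5.
Cancel n - 5 from numerator and denominator to get the reduced form.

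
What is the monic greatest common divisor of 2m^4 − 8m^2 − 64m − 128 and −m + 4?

Repeated division with remainder:
  2m^4 − 8m^2 − 64m − 128 = (−2m^3 − 8m^2 − 24m − 32)(−m + 4) + (0)
Last nonzero remainder: −m + 4. Dividing through by −1 gives the monic gcd m − 4.

m − 4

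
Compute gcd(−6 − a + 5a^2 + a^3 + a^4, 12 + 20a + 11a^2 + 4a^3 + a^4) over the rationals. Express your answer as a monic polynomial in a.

Apply the Euclidean algorithm:
  a^4 + a^3 + 5a^2 − a − 6 = (a^4 + 4a^3 + 11a^2 + 20a + 12) + (−3a^3 − 6a^2 − 21a − 18)
  a^4 + 4a^3 + 11a^2 + 20a + 12 = (−(1/3)a − 2/3)(−3a^3 − 6a^2 − 21a − 18) + (0)
Last nonzero remainder: −3a^3 − 6a^2 − 21a − 18. Dividing through by −3 gives the monic gcd a^3 + 2a^2 + 7a + 6.

6 + 7a + 2a^2 + a^3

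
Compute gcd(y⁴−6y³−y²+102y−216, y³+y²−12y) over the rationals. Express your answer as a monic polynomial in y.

y²+y−12

Repeated division with remainder:
  y⁴−6y³−y²+102y−216 = (y−7)(y³+y²−12y) + (18y²+18y−216)
  y³+y²−12y = ((1/18)y)(18y²+18y−216) + (0)
Last nonzero remainder: 18y²+18y−216. Dividing through by 18 gives the monic gcd y²+y−12.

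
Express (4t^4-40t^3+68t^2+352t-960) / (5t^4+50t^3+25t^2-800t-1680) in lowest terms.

(4t^2-36t+80)/(5t^2+55t+140)

Euclidean algorithm in ℚ[t]:
  4t^4-40t^3+68t^2+352t-960 = (4/5)(5t^4+50t^3+25t^2-800t-1680) + (-80t^3+48t^2+992t+384)
  5t^4+50t^3+25t^2-800t-1680 = (-(1/16)t-53/80)(-80t^3+48t^2+992t+384) + ((594/5)t^2-(594/5)t-7128/5)
  -80t^3+48t^2+992t+384 = (-(200/297)t-80/297)((594/5)t^2-(594/5)t-7128/5) + (0)
Last nonzero remainder: (594/5)t^2-(594/5)t-7128/5. Dividing through by 594/5 gives the monic gcd t^2-t-12.
Cancel t^2-t-12 from numerator and denominator to get the reduced form.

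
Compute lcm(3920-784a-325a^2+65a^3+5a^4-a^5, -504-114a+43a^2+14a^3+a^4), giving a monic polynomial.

70560-25872a-7418a^2+2929a^3+220a^4-98a^5-2a^6+a^7

By polynomial division,
  -a^5+5a^4+65a^3-325a^2-784a+3920 = (-a+19)(a^4+14a^3+43a^2-114a-504) + (-158a^3-1256a^2+878a+13496)
  a^4+14a^3+43a^2-114a-504 = (-(1/158)a-239/6241)(-158a^3-1256a^2+878a+13496) + ((2860/6241)a^2+(31460/6241)a+80080/6241)
  -158a^3-1256a^2+878a+13496 = (-(493039/1430)a+1504081/1430)((2860/6241)a^2+(31460/6241)a+80080/6241) + (0)
Last nonzero remainder: (2860/6241)a^2+(31460/6241)a+80080/6241. Dividing through by 2860/6241 gives the monic gcd a^2+11a+28.
Then lcm(f, g) = f·g / gcd(f, g); expanding and making the result monic gives the answer.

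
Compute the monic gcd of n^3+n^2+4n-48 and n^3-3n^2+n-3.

Apply the Euclidean algorithm:
  n^3+n^2+4n-48 = (n^3-3n^2+n-3) + (4n^2+3n-45)
  n^3-3n^2+n-3 = ((1/4)n-15/16)(4n^2+3n-45) + ((241/16)n-723/16)
  4n^2+3n-45 = ((64/241)n+240/241)((241/16)n-723/16) + (0)
Last nonzero remainder: (241/16)n-723/16. Dividing through by 241/16 gives the monic gcd n-3.

n-3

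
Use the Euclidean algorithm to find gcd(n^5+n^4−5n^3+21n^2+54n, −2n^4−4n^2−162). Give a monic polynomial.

Apply the Euclidean algorithm:
  n^5+n^4−5n^3+21n^2+54n = (−(1/2)n−1/2)(−2n^4−4n^2−162) + (−7n^3+19n^2−27n−81)
  −2n^4−4n^2−162 = ((2/7)n+38/49)(−7n^3+19n^2−27n−81) + (−(540/49)n^2+(2160/49)n−4860/49)
  −7n^3+19n^2−27n−81 = ((343/540)n+49/60)(−(540/49)n^2+(2160/49)n−4860/49) + (0)
Last nonzero remainder: −(540/49)n^2+(2160/49)n−4860/49. Dividing through by −540/49 gives the monic gcd n^2−4n+9.

n^2−4n+9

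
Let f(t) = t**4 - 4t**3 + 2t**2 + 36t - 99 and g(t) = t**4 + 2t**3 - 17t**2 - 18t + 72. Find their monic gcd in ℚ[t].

By polynomial division,
  t**4 - 4t**3 + 2t**2 + 36t - 99 = (t**4 + 2t**3 - 17t**2 - 18t + 72) + (-6t**3 + 19t**2 + 54t - 171)
  t**4 + 2t**3 - 17t**2 - 18t + 72 = (-(1/6)t - 31/36)(-6t**3 + 19t**2 + 54t - 171) + ((301/36)t**2 - 301/4)
  -6t**3 + 19t**2 + 54t - 171 = (-(216/301)t + 684/301)((301/36)t**2 - 301/4) + (0)
Last nonzero remainder: (301/36)t**2 - 301/4. Dividing through by 301/36 gives the monic gcd t**2 - 9.

t**2 - 9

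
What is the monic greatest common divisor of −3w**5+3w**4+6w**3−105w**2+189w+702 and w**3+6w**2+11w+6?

w**2+5w+6

Repeated division with remainder:
  −3w**5+3w**4+6w**3−105w**2+189w+702 = (−3w**2+21w−87)(w**3+6w**2+11w+6) + (204w**2+1020w+1224)
  w**3+6w**2+11w+6 = ((1/204)w+1/204)(204w**2+1020w+1224) + (0)
Last nonzero remainder: 204w**2+1020w+1224. Dividing through by 204 gives the monic gcd w**2+5w+6.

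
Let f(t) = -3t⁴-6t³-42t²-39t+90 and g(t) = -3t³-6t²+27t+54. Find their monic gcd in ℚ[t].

Repeated division with remainder:
  -3t⁴-6t³-42t²-39t+90 = (t)(-3t³-6t²+27t+54) + (-69t²-93t+90)
  -3t³-6t²+27t+54 = ((1/23)t+15/529)(-69t²-93t+90) + ((13608/529)t+27216/529)
  -69t²-93t+90 = (-(12167/4536)t+2645/1512)((13608/529)t+27216/529) + (0)
Last nonzero remainder: (13608/529)t+27216/529. Dividing through by 13608/529 gives the monic gcd t+2.

t+2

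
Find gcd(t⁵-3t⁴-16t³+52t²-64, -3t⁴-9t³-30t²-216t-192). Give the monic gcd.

t²+5t+4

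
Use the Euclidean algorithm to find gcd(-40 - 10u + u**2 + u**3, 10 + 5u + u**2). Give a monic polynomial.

Apply the Euclidean algorithm:
  u**3 + u**2 - 10u - 40 = (u - 4)(u**2 + 5u + 10) + (0)
The last nonzero remainder u**2 + 5u + 10 is already monic.

10 + 5u + u**2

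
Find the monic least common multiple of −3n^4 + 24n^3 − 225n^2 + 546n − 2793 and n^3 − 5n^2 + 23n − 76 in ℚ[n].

n^5 − 12n^4 + 107n^3 − 482n^2 + 1659n − 3724

Repeated division with remainder:
  −3n^4 + 24n^3 − 225n^2 + 546n − 2793 = (−3n + 9)(n^3 − 5n^2 + 23n − 76) + (−111n^2 + 111n − 2109)
  n^3 − 5n^2 + 23n − 76 = (−(1/111)n + 4/111)(−111n^2 + 111n − 2109) + (0)
Last nonzero remainder: −111n^2 + 111n − 2109. Dividing through by −111 gives the monic gcd n^2 − n + 19.
Then lcm(f, g) = f·g / gcd(f, g); expanding and making the result monic gives the answer.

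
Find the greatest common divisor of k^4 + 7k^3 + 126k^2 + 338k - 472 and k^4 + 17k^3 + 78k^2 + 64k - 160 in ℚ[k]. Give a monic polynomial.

k^2 + 3k - 4

Apply the Euclidean algorithm:
  k^4 + 7k^3 + 126k^2 + 338k - 472 = (k^4 + 17k^3 + 78k^2 + 64k - 160) + (-10k^3 + 48k^2 + 274k - 312)
  k^4 + 17k^3 + 78k^2 + 64k - 160 = (-(1/10)k - 109/50)(-10k^3 + 48k^2 + 274k - 312) + ((5251/25)k^2 + (15753/25)k - 21004/25)
  -10k^3 + 48k^2 + 274k - 312 = (-(250/5251)k + 1950/5251)((5251/25)k^2 + (15753/25)k - 21004/25) + (0)
Last nonzero remainder: (5251/25)k^2 + (15753/25)k - 21004/25. Dividing through by 5251/25 gives the monic gcd k^2 + 3k - 4.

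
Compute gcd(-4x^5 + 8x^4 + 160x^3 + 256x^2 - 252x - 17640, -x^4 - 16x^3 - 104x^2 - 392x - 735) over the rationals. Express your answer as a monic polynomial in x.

Repeated division with remainder:
  -4x^5 + 8x^4 + 160x^3 + 256x^2 - 252x - 17640 = (4x - 72)(-x^4 - 16x^3 - 104x^2 - 392x - 735) + (-576x^3 - 5664x^2 - 25536x - 70560)
  -x^4 - 16x^3 - 104x^2 - 392x - 735 = ((1/576)x + 37/3456)(-576x^3 - 5664x^2 - 25536x - 70560) + ((35/36)x^2 + (35/9)x + 245/12)
  -576x^3 - 5664x^2 - 25536x - 70560 = (-(20736/35)x - 3456)((35/36)x^2 + (35/9)x + 245/12) + (0)
Last nonzero remainder: (35/36)x^2 + (35/9)x + 245/12. Dividing through by 35/36 gives the monic gcd x^2 + 4x + 21.

x^2 + 4x + 21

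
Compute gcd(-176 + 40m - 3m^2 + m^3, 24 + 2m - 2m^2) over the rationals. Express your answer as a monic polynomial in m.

-4 + m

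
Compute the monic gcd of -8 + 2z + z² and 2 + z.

1

Euclidean algorithm in ℚ[z]:
  z² + 2z - 8 = (z)(z + 2) + (-8)
  z + 2 = (-(1/8)z - 1/4)(-8) + (0)
The last nonzero remainder is the constant -8, so the polynomials are coprime and gcd = 1.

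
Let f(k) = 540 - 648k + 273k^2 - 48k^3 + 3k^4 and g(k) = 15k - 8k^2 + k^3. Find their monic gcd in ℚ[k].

15 - 8k + k^2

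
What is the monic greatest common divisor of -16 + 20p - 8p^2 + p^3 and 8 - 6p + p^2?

Euclidean algorithm in ℚ[p]:
  p^3 - 8p^2 + 20p - 16 = (p - 2)(p^2 - 6p + 8) + (0)
The last nonzero remainder p^2 - 6p + 8 is already monic.

8 - 6p + p^2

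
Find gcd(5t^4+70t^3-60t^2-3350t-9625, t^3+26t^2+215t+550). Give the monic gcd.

t^2+16t+55

Euclidean algorithm in ℚ[t]:
  5t^4+70t^3-60t^2-3350t-9625 = (5t-60)(t^3+26t^2+215t+550) + (425t^2+6800t+23375)
  t^3+26t^2+215t+550 = ((1/425)t+2/85)(425t^2+6800t+23375) + (0)
Last nonzero remainder: 425t^2+6800t+23375. Dividing through by 425 gives the monic gcd t^2+16t+55.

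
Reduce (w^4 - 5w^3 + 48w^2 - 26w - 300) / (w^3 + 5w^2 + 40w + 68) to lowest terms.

(w^3 - 7w^2 + 62w - 150)/(w^2 + 3w + 34)

Euclidean algorithm in ℚ[w]:
  w^4 - 5w^3 + 48w^2 - 26w - 300 = (w - 10)(w^3 + 5w^2 + 40w + 68) + (58w^2 + 306w + 380)
  w^3 + 5w^2 + 40w + 68 = ((1/58)w - 4/841)(58w^2 + 306w + 380) + ((29354/841)w + 58708/841)
  58w^2 + 306w + 380 = ((24389/14677)w + 79895/14677)((29354/841)w + 58708/841) + (0)
Last nonzero remainder: (29354/841)w + 58708/841. Dividing through by 29354/841 gives the monic gcd w + 2.
Cancel w + 2 from numerator and denominator to get the reduced form.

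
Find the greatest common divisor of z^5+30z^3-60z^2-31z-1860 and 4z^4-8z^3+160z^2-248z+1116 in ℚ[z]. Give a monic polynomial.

z^2+31

Repeated division with remainder:
  z^5+30z^3-60z^2-31z-1860 = ((1/4)z+1/2)(4z^4-8z^3+160z^2-248z+1116) + (-6z^3-78z^2-186z-2418)
  4z^4-8z^3+160z^2-248z+1116 = (-(2/3)z+10)(-6z^3-78z^2-186z-2418) + (816z^2+25296)
  -6z^3-78z^2-186z-2418 = (-(1/136)z-13/136)(816z^2+25296) + (0)
Last nonzero remainder: 816z^2+25296. Dividing through by 816 gives the monic gcd z^2+31.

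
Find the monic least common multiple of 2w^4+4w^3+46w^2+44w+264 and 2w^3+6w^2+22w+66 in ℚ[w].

Apply the Euclidean algorithm:
  2w^4+4w^3+46w^2+44w+264 = (w-1)(2w^3+6w^2+22w+66) + (30w^2+330)
  2w^3+6w^2+22w+66 = ((1/15)w+1/5)(30w^2+330) + (0)
Last nonzero remainder: 30w^2+330. Dividing through by 30 gives the monic gcd w^2+11.
Then lcm(f, g) = f·g / gcd(f, g); expanding and making the result monic gives the answer.

w^5+5w^4+29w^3+91w^2+198w+396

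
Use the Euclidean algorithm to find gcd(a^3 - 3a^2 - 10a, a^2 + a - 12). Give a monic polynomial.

Apply the Euclidean algorithm:
  a^3 - 3a^2 - 10a = (a - 4)(a^2 + a - 12) + (6a - 48)
  a^2 + a - 12 = ((1/6)a + 3/2)(6a - 48) + (60)
  6a - 48 = ((1/10)a - 4/5)(60) + (0)
The last nonzero remainder is the constant 60, so the polynomials are coprime and gcd = 1.

1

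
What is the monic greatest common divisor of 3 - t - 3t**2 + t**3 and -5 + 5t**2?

-1 + t**2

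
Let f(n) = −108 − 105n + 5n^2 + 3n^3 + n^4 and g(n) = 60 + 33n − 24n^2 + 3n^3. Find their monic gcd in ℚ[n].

Apply the Euclidean algorithm:
  n^4 + 3n^3 + 5n^2 − 105n − 108 = ((1/3)n + 11/3)(3n^3 − 24n^2 + 33n + 60) + (82n^2 − 246n − 328)
  3n^3 − 24n^2 + 33n + 60 = ((3/82)n − 15/82)(82n^2 − 246n − 328) + (0)
Last nonzero remainder: 82n^2 − 246n − 328. Dividing through by 82 gives the monic gcd n^2 − 3n − 4.

−4 − 3n + n^2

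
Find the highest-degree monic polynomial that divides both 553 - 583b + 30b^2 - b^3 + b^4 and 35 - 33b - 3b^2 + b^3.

By polynomial division,
  b^4 - b^3 + 30b^2 - 583b + 553 = (b + 2)(b^3 - 3b^2 - 33b + 35) + (69b^2 - 552b + 483)
  b^3 - 3b^2 - 33b + 35 = ((1/69)b + 5/69)(69b^2 - 552b + 483) + (0)
Last nonzero remainder: 69b^2 - 552b + 483. Dividing through by 69 gives the monic gcd b^2 - 8b + 7.

7 - 8b + b^2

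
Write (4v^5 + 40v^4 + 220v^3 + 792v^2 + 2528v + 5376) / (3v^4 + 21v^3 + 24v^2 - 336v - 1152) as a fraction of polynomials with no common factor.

(4v^2 - 4v + 56)/(3v - 12)

By polynomial division,
  4v^5 + 40v^4 + 220v^3 + 792v^2 + 2528v + 5376 = ((4/3)v + 4)(3v^4 + 21v^3 + 24v^2 - 336v - 1152) + (104v^3 + 1144v^2 + 5408v + 9984)
  3v^4 + 21v^3 + 24v^2 - 336v - 1152 = ((3/104)v - 3/26)(104v^3 + 1144v^2 + 5408v + 9984) + (0)
Last nonzero remainder: 104v^3 + 1144v^2 + 5408v + 9984. Dividing through by 104 gives the monic gcd v^3 + 11v^2 + 52v + 96.
Cancel v^3 + 11v^2 + 52v + 96 from numerator and denominator to get the reduced form.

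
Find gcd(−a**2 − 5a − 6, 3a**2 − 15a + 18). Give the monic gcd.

Apply the Euclidean algorithm:
  −a**2 − 5a − 6 = (−1/3)(3a**2 − 15a + 18) + (−10a)
  3a**2 − 15a + 18 = (−(3/10)a + 3/2)(−10a) + (18)
  −10a = (−(5/9)a)(18) + (0)
The last nonzero remainder is the constant 18, so the polynomials are coprime and gcd = 1.

1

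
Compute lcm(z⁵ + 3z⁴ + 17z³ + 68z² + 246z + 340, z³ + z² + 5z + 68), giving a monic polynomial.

z⁶ + 7z⁵ + 29z⁴ + 136z³ + 518z² + 1324z + 1360

Euclidean algorithm in ℚ[z]:
  z⁵ + 3z⁴ + 17z³ + 68z² + 246z + 340 = (z² + 2z + 10)(z³ + z² + 5z + 68) + (-20z² + 60z - 340)
  z³ + z² + 5z + 68 = (-(1/20)z - 1/5)(-20z² + 60z - 340) + (0)
Last nonzero remainder: -20z² + 60z - 340. Dividing through by -20 gives the monic gcd z² - 3z + 17.
Then lcm(f, g) = f·g / gcd(f, g); expanding and making the result monic gives the answer.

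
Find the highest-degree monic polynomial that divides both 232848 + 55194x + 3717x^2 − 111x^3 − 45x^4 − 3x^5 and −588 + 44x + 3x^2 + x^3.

98 + 9x + x^2

Euclidean algorithm in ℚ[x]:
  −3x^5 − 45x^4 − 111x^3 + 3717x^2 + 55194x + 232848 = (−3x^2 − 36x + 129)(x^3 + 3x^2 + 44x − 588) + (3150x^2 + 28350x + 308700)
  x^3 + 3x^2 + 44x − 588 = ((1/3150)x − 1/525)(3150x^2 + 28350x + 308700) + (0)
Last nonzero remainder: 3150x^2 + 28350x + 308700. Dividing through by 3150 gives the monic gcd x^2 + 9x + 98.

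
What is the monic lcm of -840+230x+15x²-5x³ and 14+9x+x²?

Repeated division with remainder:
  -5x³+15x²+230x-840 = (-5x+60)(x²+9x+14) + (-240x-1680)
  x²+9x+14 = (-(1/240)x-1/120)(-240x-1680) + (0)
Last nonzero remainder: -240x-1680. Dividing through by -240 gives the monic gcd x+7.
Then lcm(f, g) = f·g / gcd(f, g); expanding and making the result monic gives the answer.

336+76x-52x²-x³+x⁴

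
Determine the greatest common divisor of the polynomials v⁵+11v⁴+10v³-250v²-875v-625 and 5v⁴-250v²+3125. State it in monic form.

Apply the Euclidean algorithm:
  v⁵+11v⁴+10v³-250v²-875v-625 = ((1/5)v+11/5)(5v⁴-250v²+3125) + (60v³+300v²-1500v-7500)
  5v⁴-250v²+3125 = ((1/12)v-5/12)(60v³+300v²-1500v-7500) + (0)
Last nonzero remainder: 60v³+300v²-1500v-7500. Dividing through by 60 gives the monic gcd v³+5v²-25v-125.

v³+5v²-25v-125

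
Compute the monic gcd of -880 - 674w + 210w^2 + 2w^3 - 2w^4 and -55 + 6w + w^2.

-55 + 6w + w^2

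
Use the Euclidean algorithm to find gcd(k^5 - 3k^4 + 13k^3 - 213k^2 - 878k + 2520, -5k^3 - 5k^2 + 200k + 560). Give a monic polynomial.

Apply the Euclidean algorithm:
  k^5 - 3k^4 + 13k^3 - 213k^2 - 878k + 2520 = (-(1/5)k^2 + (4/5)k - 57/5)(-5k^3 - 5k^2 + 200k + 560) + (-318k^2 + 954k + 8904)
  -5k^3 - 5k^2 + 200k + 560 = ((5/318)k + 10/159)(-318k^2 + 954k + 8904) + (0)
Last nonzero remainder: -318k^2 + 954k + 8904. Dividing through by -318 gives the monic gcd k^2 - 3k - 28.

k^2 - 3k - 28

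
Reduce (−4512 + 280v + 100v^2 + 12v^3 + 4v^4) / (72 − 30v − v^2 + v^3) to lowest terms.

(188 + 4v + 4v^2)/(−3 + v)

Euclidean algorithm in ℚ[v]:
  4v^4 + 12v^3 + 100v^2 + 280v − 4512 = (4v + 16)(v^3 − v^2 − 30v + 72) + (236v^2 + 472v − 5664)
  v^3 − v^2 − 30v + 72 = ((1/236)v − 3/236)(236v^2 + 472v − 5664) + (0)
Last nonzero remainder: 236v^2 + 472v − 5664. Dividing through by 236 gives the monic gcd v^2 + 2v − 24.
Cancel v^2 + 2v − 24 from numerator and denominator to get the reduced form.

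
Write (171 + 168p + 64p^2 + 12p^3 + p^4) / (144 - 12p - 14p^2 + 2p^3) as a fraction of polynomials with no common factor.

Repeated division with remainder:
  p^4 + 12p^3 + 64p^2 + 168p + 171 = ((1/2)p + 19/2)(2p^3 - 14p^2 - 12p + 144) + (203p^2 + 210p - 1197)
  2p^3 - 14p^2 - 12p + 144 = ((2/203)p - 466/5887)(203p^2 + 210p - 1197) + ((13806/841)p + 41418/841)
  203p^2 + 210p - 1197 = ((170723/13806)p - 111853/4602)((13806/841)p + 41418/841) + (0)
Last nonzero remainder: (13806/841)p + 41418/841. Dividing through by 13806/841 gives the monic gcd p + 3.
Cancel p + 3 from numerator and denominator to get the reduced form.

(57 + 37p + 9p^2 + p^3)/(48 - 20p + 2p^2)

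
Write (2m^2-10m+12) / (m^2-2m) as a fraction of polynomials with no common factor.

(2m-6)/(m)

Apply the Euclidean algorithm:
  2m^2-10m+12 = (2)(m^2-2m) + (-6m+12)
  m^2-2m = (-(1/6)m)(-6m+12) + (0)
Last nonzero remainder: -6m+12. Dividing through by -6 gives the monic gcd m-2.
Cancel m-2 from numerator and denominator to get the reduced form.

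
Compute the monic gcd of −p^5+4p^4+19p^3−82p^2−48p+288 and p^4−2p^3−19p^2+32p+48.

p^3−3p^2−16p+48

Repeated division with remainder:
  −p^5+4p^4+19p^3−82p^2−48p+288 = (−p+2)(p^4−2p^3−19p^2+32p+48) + (4p^3−12p^2−64p+192)
  p^4−2p^3−19p^2+32p+48 = ((1/4)p+1/4)(4p^3−12p^2−64p+192) + (0)
Last nonzero remainder: 4p^3−12p^2−64p+192. Dividing through by 4 gives the monic gcd p^3−3p^2−16p+48.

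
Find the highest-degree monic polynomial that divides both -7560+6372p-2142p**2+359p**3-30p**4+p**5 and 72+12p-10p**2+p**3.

36-12p+p**2

Repeated division with remainder:
  p**5-30p**4+359p**3-2142p**2+6372p-7560 = (p**2-20p+147)(p**3-10p**2+12p+72) + (-504p**2+6048p-18144)
  p**3-10p**2+12p+72 = (-(1/504)p-1/252)(-504p**2+6048p-18144) + (0)
Last nonzero remainder: -504p**2+6048p-18144. Dividing through by -504 gives the monic gcd p**2-12p+36.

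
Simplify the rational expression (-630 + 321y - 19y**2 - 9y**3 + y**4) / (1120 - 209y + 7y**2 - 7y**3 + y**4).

(-18 + 3y + y**2)/(32 + 5y + y**2)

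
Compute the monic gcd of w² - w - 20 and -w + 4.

1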